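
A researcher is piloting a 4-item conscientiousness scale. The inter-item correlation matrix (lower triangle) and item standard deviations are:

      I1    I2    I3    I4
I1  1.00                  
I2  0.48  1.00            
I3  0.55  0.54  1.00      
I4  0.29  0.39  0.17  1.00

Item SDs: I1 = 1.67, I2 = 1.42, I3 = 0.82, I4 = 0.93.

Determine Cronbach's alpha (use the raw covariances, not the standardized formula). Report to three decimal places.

α = 0.710

Σσ²ᵢ = 1.67² + 1.42² + 0.82² + 0.93² = 6.3426
Covariances σ_ij = r_ij · s_i · s_j:
  σ(I1,I2) = 0.48 × 1.67 × 1.42 = 1.1383
  σ(I1,I3) = 0.55 × 1.67 × 0.82 = 0.7532
  σ(I1,I4) = 0.29 × 1.67 × 0.93 = 0.4504
  σ(I2,I3) = 0.54 × 1.42 × 0.82 = 0.6288
  σ(I2,I4) = 0.39 × 1.42 × 0.93 = 0.5150
  σ(I3,I4) = 0.17 × 0.82 × 0.93 = 0.1296
σ²_T = Σσ²ᵢ + 2·Σσ_ij = 6.3426 + 2 × 3.6153 = 13.5732
α = (4/3)·(1 − 6.3426/13.5732) = 0.710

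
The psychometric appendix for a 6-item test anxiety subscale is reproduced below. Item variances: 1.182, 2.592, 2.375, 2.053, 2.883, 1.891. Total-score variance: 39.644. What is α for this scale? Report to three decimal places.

sum of item variances = 1.182 + 2.592 + 2.375 + 2.053 + 2.883 + 1.891 = 12.976
α = (k/(k−1))·(1 − sum of item variances/total variance) = (6/5)·(1 − 12.976/39.644) = 0.807

α = 0.807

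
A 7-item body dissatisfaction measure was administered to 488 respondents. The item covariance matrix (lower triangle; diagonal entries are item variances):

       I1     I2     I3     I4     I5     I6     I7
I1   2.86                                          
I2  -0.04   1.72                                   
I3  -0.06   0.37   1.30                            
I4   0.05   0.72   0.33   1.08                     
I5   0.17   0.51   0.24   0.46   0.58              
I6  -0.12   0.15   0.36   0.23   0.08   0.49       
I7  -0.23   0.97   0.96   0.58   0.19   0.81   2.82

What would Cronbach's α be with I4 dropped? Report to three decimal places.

Remaining items: I1, I2, I3, I5, I6, I7 (k = 6).
Σσ²ᵢ = 2.86 + 1.72 + 1.30 + 0.58 + 0.49 + 2.82 = 9.77
total variance = 9.77 + 2 × 4.36 = 18.49
α (item deleted) = (6/5)·(1 − 9.77/18.49) = 0.566

α = 0.566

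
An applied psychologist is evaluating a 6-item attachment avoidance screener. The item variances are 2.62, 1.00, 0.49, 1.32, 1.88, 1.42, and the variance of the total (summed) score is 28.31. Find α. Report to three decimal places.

sum of item variances = 2.62 + 1.00 + 0.49 + 1.32 + 1.88 + 1.42 = 8.73
α = (k/(k−1))·(1 − sum of item variances/Var(T)) = (6/5)·(1 − 8.73/28.31) = 0.830

α = 0.830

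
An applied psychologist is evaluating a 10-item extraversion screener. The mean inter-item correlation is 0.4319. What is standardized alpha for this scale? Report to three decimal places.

standardized alpha = 0.884

Standardized α = k·r̄ / (1 + (k−1)·r̄) = 10 × 0.4319 / (1 + 9 × 0.4319)
  = 4.3190 / 4.8871 = 0.884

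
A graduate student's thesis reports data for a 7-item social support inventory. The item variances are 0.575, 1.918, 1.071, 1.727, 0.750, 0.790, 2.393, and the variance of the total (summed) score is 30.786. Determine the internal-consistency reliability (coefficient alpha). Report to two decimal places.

sum of item variances = 0.575 + 1.918 + 1.071 + 1.727 + 0.750 + 0.790 + 2.393 = 9.224
α = (k/(k−1))·(1 − sum of item variances/σ²_total) = (7/6)·(1 − 9.224/30.786) = 0.82

α = 0.82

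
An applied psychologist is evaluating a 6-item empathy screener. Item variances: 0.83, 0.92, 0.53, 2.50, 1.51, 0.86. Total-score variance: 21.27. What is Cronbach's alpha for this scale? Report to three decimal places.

α = 0.797

ΣVar(i) = 0.83 + 0.92 + 0.53 + 2.50 + 1.51 + 0.86 = 7.15
α = (k/(k−1))·(1 − ΣVar(i)/total variance) = (6/5)·(1 − 7.15/21.27) = 0.797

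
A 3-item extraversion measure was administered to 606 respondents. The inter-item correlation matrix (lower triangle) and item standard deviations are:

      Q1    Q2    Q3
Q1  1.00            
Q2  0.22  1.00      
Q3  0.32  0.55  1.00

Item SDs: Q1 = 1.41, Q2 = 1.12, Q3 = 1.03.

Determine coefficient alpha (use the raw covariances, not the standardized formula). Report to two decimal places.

α = 0.60

Σσ²ᵢ = 1.41² + 1.12² + 1.03² = 4.3034
Covariances σ_ij = r_ij · s_i · s_j:
  σ(Q1,Q2) = 0.22 × 1.41 × 1.12 = 0.3474
  σ(Q1,Q3) = 0.32 × 1.41 × 1.03 = 0.4647
  σ(Q2,Q3) = 0.55 × 1.12 × 1.03 = 0.6345
σ²_T = Σσ²ᵢ + 2·Σσ_ij = 4.3034 + 2 × 1.4466 = 7.1966
α = (3/2)·(1 − 4.3034/7.1966) = 0.60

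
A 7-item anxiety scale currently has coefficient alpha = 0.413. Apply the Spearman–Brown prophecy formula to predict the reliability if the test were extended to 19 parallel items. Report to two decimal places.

Length factor m = 19/7 = 2.7143
α' = m·α / (1 + (m−1)·α)
   = 19/7 × 0.413 / (1 + (19/7 − 1) × 0.413)
   = 1.1210 / 1.7080 = 0.66

predicted reliability = 0.66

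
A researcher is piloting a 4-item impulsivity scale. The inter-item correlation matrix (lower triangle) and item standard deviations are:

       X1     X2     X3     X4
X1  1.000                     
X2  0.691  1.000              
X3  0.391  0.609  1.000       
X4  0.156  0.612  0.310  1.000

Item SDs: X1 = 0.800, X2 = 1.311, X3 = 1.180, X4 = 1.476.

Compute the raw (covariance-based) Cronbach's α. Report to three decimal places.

α = 0.761

Σσ²ᵢ = 0.800² + 1.311² + 1.180² + 1.476² = 5.9297
Covariances σ_ij = r_ij · s_i · s_j:
  σ(X1,X2) = 0.691 × 0.800 × 1.311 = 0.7247
  σ(X1,X3) = 0.391 × 0.800 × 1.180 = 0.3691
  σ(X1,X4) = 0.156 × 0.800 × 1.476 = 0.1842
  σ(X2,X3) = 0.609 × 1.311 × 1.180 = 0.9421
  σ(X2,X4) = 0.612 × 1.311 × 1.476 = 1.1842
  σ(X3,X4) = 0.310 × 1.180 × 1.476 = 0.5399
σ²_T = Σσ²ᵢ + 2·Σσ_ij = 5.9297 + 2 × 3.9442 = 13.8181
α = (4/3)·(1 − 5.9297/13.8181) = 0.761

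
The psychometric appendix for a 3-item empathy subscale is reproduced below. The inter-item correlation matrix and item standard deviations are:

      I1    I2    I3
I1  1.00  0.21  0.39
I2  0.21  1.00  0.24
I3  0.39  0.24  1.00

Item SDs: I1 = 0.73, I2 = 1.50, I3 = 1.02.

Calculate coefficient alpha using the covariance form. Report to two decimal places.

Σσ²ᵢ = 0.73² + 1.50² + 1.02² = 3.8233
Covariances σ_ij = r_ij · s_i · s_j:
  σ(I1,I2) = 0.21 × 0.73 × 1.50 = 0.2299
  σ(I1,I3) = 0.39 × 0.73 × 1.02 = 0.2904
  σ(I2,I3) = 0.24 × 1.50 × 1.02 = 0.3672
σ²_T = Σσ²ᵢ + 2·Σσ_ij = 3.8233 + 2 × 0.8875 = 5.5983
α = (3/2)·(1 − 3.8233/5.5983) = 0.48

coefficient alpha = 0.48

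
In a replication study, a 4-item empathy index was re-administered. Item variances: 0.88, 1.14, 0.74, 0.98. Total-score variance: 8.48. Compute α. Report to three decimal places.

ΣVar(i) = 0.88 + 1.14 + 0.74 + 0.98 = 3.74
α = (k/(k−1))·(1 − ΣVar(i)/σ²_T) = (4/3)·(1 − 3.74/8.48) = 0.745

α = 0.745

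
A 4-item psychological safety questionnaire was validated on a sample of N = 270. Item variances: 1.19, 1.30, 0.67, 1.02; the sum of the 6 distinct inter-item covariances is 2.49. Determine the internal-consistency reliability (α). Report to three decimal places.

α = 0.725

Σσᵢ² = 1.19 + 1.30 + 0.67 + 1.02 = 4.18
Sum of distinct covariances = 2.49
Var(T) = Σσᵢ² + 2·Σcov = 4.18 + 2 × 2.49 = 9.16
α = (4/3)·(1 − 4.18/9.16) = 0.725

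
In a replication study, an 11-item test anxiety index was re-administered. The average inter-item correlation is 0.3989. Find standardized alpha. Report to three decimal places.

α = 0.880

Standardized α = k·r̄ / (1 + (k−1)·r̄) = 11 × 0.3989 / (1 + 10 × 0.3989)
  = 4.3879 / 4.9890 = 0.880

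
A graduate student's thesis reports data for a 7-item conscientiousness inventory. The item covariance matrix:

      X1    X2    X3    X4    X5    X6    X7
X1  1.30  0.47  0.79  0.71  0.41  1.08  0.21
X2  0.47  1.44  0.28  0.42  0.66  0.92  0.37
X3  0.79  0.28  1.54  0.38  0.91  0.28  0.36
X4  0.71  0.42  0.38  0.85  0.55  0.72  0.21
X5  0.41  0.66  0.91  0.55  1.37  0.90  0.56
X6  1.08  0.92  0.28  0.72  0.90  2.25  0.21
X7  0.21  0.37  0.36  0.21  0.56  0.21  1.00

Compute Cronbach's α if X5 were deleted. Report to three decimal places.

Remaining items: X1, X2, X3, X4, X6, X7 (k = 6).
sum of item variances = 1.30 + 1.44 + 1.54 + 0.85 + 2.25 + 1.00 = 8.38
σ²_T = 8.38 + 2 × 7.41 = 23.20
α (item deleted) = (6/5)·(1 − 8.38/23.20) = 0.767

α = 0.767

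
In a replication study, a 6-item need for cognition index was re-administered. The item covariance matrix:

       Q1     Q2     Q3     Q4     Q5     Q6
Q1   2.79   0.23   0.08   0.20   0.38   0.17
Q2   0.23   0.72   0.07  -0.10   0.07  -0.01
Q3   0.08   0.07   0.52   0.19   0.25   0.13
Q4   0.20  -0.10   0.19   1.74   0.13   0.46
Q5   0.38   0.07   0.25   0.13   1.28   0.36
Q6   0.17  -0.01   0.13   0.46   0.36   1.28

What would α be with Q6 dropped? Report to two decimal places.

Remaining items: Q1, Q2, Q3, Q4, Q5 (k = 5).
Σσ²ᵢ = 2.79 + 0.72 + 0.52 + 1.74 + 1.28 = 7.05
total variance = 7.05 + 2 × 1.50 = 10.05
α (item deleted) = (5/4)·(1 − 7.05/10.05) = 0.37

α = 0.37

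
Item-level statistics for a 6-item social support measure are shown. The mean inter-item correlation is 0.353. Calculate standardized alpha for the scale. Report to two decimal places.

Standardized α = k·r̄ / (1 + (k−1)·r̄) = 6 × 0.353 / (1 + 5 × 0.353)
  = 2.1180 / 2.7650 = 0.77

α = 0.77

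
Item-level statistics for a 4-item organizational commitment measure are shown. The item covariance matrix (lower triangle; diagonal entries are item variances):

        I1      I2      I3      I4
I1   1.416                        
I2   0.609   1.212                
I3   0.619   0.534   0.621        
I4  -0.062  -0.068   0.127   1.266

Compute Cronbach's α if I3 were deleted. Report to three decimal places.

Cronbach's α = 0.296

Remaining items: I1, I2, I4 (k = 3).
Σσ²ᵢ = 1.416 + 1.212 + 1.266 = 3.894
σ²_T = 3.894 + 2 × 0.479 = 4.852
α (item deleted) = (3/2)·(1 − 3.894/4.852) = 0.296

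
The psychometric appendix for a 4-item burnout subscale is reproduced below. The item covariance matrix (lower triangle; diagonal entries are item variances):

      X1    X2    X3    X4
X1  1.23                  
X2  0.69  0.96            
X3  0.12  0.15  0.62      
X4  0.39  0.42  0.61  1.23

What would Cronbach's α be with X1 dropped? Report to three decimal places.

α = 0.685

Remaining items: X2, X3, X4 (k = 3).
ΣVar(i) = 0.96 + 0.62 + 1.23 = 2.81
Var(T) = 2.81 + 2 × 1.18 = 5.17
α (item deleted) = (3/2)·(1 − 2.81/5.17) = 0.685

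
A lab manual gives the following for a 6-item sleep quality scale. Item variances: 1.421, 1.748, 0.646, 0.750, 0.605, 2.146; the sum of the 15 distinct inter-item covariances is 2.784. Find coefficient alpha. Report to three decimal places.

Σσᵢ² = 1.421 + 1.748 + 0.646 + 0.750 + 0.605 + 2.146 = 7.316
Sum of distinct covariances = 2.784
σ²_T = Σσᵢ² + 2·Σcov = 7.316 + 2 × 2.784 = 12.884
α = (6/5)·(1 − 7.316/12.884) = 0.519

α = 0.519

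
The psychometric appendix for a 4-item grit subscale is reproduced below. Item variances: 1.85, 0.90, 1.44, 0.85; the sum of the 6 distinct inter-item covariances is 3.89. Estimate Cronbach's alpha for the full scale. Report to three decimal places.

α = 0.809

sum of item variances = 1.85 + 0.90 + 1.44 + 0.85 = 5.04
Sum of distinct covariances = 3.89
Var(T) = sum of item variances + 2·Σcov = 5.04 + 2 × 3.89 = 12.82
α = (4/3)·(1 − 5.04/12.82) = 0.809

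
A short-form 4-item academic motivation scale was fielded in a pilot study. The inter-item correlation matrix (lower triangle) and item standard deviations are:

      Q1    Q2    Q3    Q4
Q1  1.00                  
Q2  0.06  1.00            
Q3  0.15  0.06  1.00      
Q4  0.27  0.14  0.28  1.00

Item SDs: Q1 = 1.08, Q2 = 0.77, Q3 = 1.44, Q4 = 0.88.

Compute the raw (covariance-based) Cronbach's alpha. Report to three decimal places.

α = 0.419

Σσ²ᵢ = 1.08² + 0.77² + 1.44² + 0.88² = 4.6073
Covariances σ_ij = r_ij · s_i · s_j:
  σ(Q1,Q2) = 0.06 × 1.08 × 0.77 = 0.0499
  σ(Q1,Q3) = 0.15 × 1.08 × 1.44 = 0.2333
  σ(Q1,Q4) = 0.27 × 1.08 × 0.88 = 0.2566
  σ(Q2,Q3) = 0.06 × 0.77 × 1.44 = 0.0665
  σ(Q2,Q4) = 0.14 × 0.77 × 0.88 = 0.0949
  σ(Q3,Q4) = 0.28 × 1.44 × 0.88 = 0.3548
σ²_T = Σσ²ᵢ + 2·Σσ_ij = 4.6073 + 2 × 1.0560 = 6.7193
α = (4/3)·(1 − 4.6073/6.7193) = 0.419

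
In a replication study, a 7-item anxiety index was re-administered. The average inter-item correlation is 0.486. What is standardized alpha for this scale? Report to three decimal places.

Standardized α = k·r̄ / (1 + (k−1)·r̄) = 7 × 0.486 / (1 + 6 × 0.486)
  = 3.4020 / 3.9160 = 0.869

standardized alpha = 0.869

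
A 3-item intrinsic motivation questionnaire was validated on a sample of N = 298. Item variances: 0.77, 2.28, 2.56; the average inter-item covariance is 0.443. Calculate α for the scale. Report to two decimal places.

Σσ²ᵢ = 0.77 + 2.28 + 2.56 = 5.61
Sum of the 3 distinct covariances = 3 × 0.443 = 1.329
σ²_total = Σσ²ᵢ + 2·Σcov = 5.61 + 2 × 1.329 = 8.268
α = (3/2)·(1 − 5.61/8.268) = 0.48

α = 0.48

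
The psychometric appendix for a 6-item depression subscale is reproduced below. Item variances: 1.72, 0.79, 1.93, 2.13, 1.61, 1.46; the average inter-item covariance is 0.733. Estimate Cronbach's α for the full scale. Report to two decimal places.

ΣVar(i) = 1.72 + 0.79 + 1.93 + 2.13 + 1.61 + 1.46 = 9.64
Sum of the 15 distinct covariances = 15 × 0.733 = 10.995
Var(T) = ΣVar(i) + 2·Σcov = 9.64 + 2 × 10.995 = 31.630
α = (6/5)·(1 − 9.64/31.630) = 0.83

Cronbach's α = 0.83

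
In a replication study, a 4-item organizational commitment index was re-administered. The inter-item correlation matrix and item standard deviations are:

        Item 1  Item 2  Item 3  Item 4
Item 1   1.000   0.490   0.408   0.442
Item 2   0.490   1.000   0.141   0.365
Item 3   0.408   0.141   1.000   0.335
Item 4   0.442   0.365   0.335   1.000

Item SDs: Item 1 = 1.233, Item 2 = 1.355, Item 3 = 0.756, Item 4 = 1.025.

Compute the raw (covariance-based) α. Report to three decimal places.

α = 0.690

Σσ²ᵢ = 1.233² + 1.355² + 0.756² + 1.025² = 4.9785
Covariances σ_ij = r_ij · s_i · s_j:
  σ(Item 1,Item 2) = 0.490 × 1.233 × 1.355 = 0.8187
  σ(Item 1,Item 3) = 0.408 × 1.233 × 0.756 = 0.3803
  σ(Item 1,Item 4) = 0.442 × 1.233 × 1.025 = 0.5586
  σ(Item 2,Item 3) = 0.141 × 1.355 × 0.756 = 0.1444
  σ(Item 2,Item 4) = 0.365 × 1.355 × 1.025 = 0.5069
  σ(Item 3,Item 4) = 0.335 × 0.756 × 1.025 = 0.2596
σ²_T = Σσ²ᵢ + 2·Σσ_ij = 4.9785 + 2 × 2.6685 = 10.3155
α = (4/3)·(1 − 4.9785/10.3155) = 0.690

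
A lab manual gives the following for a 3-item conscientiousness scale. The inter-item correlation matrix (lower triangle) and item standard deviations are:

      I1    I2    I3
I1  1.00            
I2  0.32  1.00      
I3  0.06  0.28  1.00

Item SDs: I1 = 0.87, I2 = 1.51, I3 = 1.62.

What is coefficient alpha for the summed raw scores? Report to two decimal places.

α = 0.44

Σσ²ᵢ = 0.87² + 1.51² + 1.62² = 5.6614
Covariances σ_ij = r_ij · s_i · s_j:
  σ(I1,I2) = 0.32 × 0.87 × 1.51 = 0.4204
  σ(I1,I3) = 0.06 × 0.87 × 1.62 = 0.0846
  σ(I2,I3) = 0.28 × 1.51 × 1.62 = 0.6849
σ²_T = Σσ²ᵢ + 2·Σσ_ij = 5.6614 + 2 × 1.1899 = 8.0412
α = (3/2)·(1 − 5.6614/8.0412) = 0.44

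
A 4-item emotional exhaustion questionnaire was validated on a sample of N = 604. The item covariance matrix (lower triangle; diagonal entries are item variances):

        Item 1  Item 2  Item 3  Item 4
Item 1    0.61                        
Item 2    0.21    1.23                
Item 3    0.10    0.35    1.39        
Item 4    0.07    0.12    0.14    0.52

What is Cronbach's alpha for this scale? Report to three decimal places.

α = 0.461

ΣVar(i) = 0.61 + 1.23 + 1.39 + 0.52 = 3.75
Sum of the distinct covariances = 0.99
σ²_T = 3.75 + 2 × 0.99 = 5.73
α = (k/(k−1))·(1 − ΣVar(i)/σ²_T) = (4/3)·(1 − 3.75/5.73) = 0.461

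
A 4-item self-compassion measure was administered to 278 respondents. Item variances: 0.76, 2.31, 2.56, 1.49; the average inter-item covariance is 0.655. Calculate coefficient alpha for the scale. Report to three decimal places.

α = 0.700

Σσ²ᵢ = 0.76 + 2.31 + 2.56 + 1.49 = 7.12
Sum of the 6 distinct covariances = 6 × 0.655 = 3.930
Var(T) = Σσ²ᵢ + 2·Σcov = 7.12 + 2 × 3.930 = 14.980
α = (4/3)·(1 − 7.12/14.980) = 0.700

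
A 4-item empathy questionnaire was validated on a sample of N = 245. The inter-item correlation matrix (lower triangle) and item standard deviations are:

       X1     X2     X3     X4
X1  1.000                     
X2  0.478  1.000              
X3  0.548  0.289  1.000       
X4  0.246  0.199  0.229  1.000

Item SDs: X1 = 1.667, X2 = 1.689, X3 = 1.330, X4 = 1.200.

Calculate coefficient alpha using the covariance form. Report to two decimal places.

Σσ²ᵢ = 1.667² + 1.689² + 1.330² + 1.200² = 8.8405
Covariances σ_ij = r_ij · s_i · s_j:
  σ(X1,X2) = 0.478 × 1.667 × 1.689 = 1.3458
  σ(X1,X3) = 0.548 × 1.667 × 1.330 = 1.2150
  σ(X1,X4) = 0.246 × 1.667 × 1.200 = 0.4921
  σ(X2,X3) = 0.289 × 1.689 × 1.330 = 0.6492
  σ(X2,X4) = 0.199 × 1.689 × 1.200 = 0.4033
  σ(X3,X4) = 0.229 × 1.330 × 1.200 = 0.3655
σ²_T = Σσ²ᵢ + 2·Σσ_ij = 8.8405 + 2 × 4.4709 = 17.7823
α = (4/3)·(1 − 8.8405/17.7823) = 0.67

coefficient alpha = 0.67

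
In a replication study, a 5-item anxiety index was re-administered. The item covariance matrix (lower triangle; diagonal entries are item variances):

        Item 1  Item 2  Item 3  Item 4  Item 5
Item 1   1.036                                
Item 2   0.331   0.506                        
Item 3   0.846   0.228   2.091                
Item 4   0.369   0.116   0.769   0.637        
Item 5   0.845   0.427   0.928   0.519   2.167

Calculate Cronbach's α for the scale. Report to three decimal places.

α = 0.782

Σσ²ᵢ = 1.036 + 0.506 + 2.091 + 0.637 + 2.167 = 6.437
Sum of off-diagonal covariances = 5.378
total variance = 6.437 + 2 × 5.378 = 17.193
α = (k/(k−1))·(1 − Σσ²ᵢ/total variance) = (5/4)·(1 − 6.437/17.193) = 0.782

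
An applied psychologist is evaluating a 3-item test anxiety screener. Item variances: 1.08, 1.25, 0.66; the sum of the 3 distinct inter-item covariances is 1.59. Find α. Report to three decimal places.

α = 0.773

Σσᵢ² = 1.08 + 1.25 + 0.66 = 2.99
Sum of distinct covariances = 1.59
σ²_total = Σσᵢ² + 2·Σcov = 2.99 + 2 × 1.59 = 6.17
α = (3/2)·(1 − 2.99/6.17) = 0.773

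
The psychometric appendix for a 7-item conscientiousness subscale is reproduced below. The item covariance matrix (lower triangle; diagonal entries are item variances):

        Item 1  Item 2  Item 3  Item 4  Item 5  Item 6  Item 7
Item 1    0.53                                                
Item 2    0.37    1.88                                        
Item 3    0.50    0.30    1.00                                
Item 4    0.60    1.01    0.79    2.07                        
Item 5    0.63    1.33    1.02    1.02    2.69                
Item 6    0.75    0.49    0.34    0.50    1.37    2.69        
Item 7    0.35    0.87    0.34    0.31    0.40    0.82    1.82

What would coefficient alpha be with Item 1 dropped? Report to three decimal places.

α = 0.771

Remaining items: Item 2, Item 3, Item 4, Item 5, Item 6, Item 7 (k = 6).
Σσ²ᵢ = 1.88 + 1.00 + 2.07 + 2.69 + 2.69 + 1.82 = 12.15
σ²_T = 12.15 + 2 × 10.91 = 33.97
α (item deleted) = (6/5)·(1 − 12.15/33.97) = 0.771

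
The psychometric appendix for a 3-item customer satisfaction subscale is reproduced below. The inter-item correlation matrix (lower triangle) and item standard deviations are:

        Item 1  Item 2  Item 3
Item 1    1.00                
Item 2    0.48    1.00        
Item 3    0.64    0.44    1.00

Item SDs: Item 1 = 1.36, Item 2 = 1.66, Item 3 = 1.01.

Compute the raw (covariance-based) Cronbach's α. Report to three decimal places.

α = 0.735

Σσ²ᵢ = 1.36² + 1.66² + 1.01² = 5.6253
Covariances σ_ij = r_ij · s_i · s_j:
  σ(Item 1,Item 2) = 0.48 × 1.36 × 1.66 = 1.0836
  σ(Item 1,Item 3) = 0.64 × 1.36 × 1.01 = 0.8791
  σ(Item 2,Item 3) = 0.44 × 1.66 × 1.01 = 0.7377
σ²_T = Σσ²ᵢ + 2·Σσ_ij = 5.6253 + 2 × 2.7004 = 11.0261
α = (3/2)·(1 − 5.6253/11.0261) = 0.735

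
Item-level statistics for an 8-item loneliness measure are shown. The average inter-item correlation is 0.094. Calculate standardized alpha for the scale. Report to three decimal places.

Standardized α = k·r̄ / (1 + (k−1)·r̄) = 8 × 0.094 / (1 + 7 × 0.094)
  = 0.7520 / 1.6580 = 0.454

α = 0.454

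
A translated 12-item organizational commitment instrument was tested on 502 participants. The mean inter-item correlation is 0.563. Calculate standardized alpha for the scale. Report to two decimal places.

α = 0.94

Standardized α = k·r̄ / (1 + (k−1)·r̄) = 12 × 0.563 / (1 + 11 × 0.563)
  = 6.7560 / 7.1930 = 0.94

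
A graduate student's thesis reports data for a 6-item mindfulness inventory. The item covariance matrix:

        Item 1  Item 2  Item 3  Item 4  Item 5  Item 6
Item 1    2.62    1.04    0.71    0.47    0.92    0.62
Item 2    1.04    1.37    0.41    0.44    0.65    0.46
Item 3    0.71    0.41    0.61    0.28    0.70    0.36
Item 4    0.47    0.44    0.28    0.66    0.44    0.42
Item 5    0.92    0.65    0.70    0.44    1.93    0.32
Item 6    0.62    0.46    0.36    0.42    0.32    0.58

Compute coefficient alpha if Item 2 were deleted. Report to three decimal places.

α = 0.776

Remaining items: Item 1, Item 3, Item 4, Item 5, Item 6 (k = 5).
Σσᵢ² = 2.62 + 0.61 + 0.66 + 1.93 + 0.58 = 6.40
σ²_total = 6.40 + 2 × 5.24 = 16.88
α (item deleted) = (5/4)·(1 − 6.40/16.88) = 0.776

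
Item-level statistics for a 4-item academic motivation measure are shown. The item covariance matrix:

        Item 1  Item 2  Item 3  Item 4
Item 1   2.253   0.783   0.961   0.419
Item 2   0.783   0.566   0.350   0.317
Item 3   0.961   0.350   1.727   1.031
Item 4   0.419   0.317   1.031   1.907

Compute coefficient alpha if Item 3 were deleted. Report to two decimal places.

coefficient alpha = 0.59

Remaining items: Item 1, Item 2, Item 4 (k = 3).
sum of item variances = 2.253 + 0.566 + 1.907 = 4.726
total variance = 4.726 + 2 × 1.519 = 7.764
α (item deleted) = (3/2)·(1 − 4.726/7.764) = 0.59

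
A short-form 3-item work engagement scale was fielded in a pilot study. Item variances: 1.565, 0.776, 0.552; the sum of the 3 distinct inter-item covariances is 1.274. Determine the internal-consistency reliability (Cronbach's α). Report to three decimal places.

Σσ²ᵢ = 1.565 + 0.776 + 0.552 = 2.893
Sum of distinct covariances = 1.274
total variance = Σσ²ᵢ + 2·Σcov = 2.893 + 2 × 1.274 = 5.441
α = (3/2)·(1 − 2.893/5.441) = 0.702

α = 0.702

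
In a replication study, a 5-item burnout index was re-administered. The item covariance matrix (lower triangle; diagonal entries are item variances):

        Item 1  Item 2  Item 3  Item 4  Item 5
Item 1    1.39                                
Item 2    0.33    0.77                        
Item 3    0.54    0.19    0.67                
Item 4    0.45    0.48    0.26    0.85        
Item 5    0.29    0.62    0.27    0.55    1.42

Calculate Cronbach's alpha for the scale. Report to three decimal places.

Σσᵢ² = 1.39 + 0.77 + 0.67 + 0.85 + 1.42 = 5.10
Sum of off-diagonal covariances = 3.98
σ²_T = 5.10 + 2 × 3.98 = 13.06
α = (k/(k−1))·(1 − Σσᵢ²/σ²_T) = (5/4)·(1 − 5.10/13.06) = 0.762

Cronbach's alpha = 0.762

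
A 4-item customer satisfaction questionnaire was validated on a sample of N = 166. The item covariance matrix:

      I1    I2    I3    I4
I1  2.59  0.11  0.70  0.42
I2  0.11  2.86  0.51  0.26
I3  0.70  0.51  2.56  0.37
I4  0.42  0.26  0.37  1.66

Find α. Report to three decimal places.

α = 0.439

Σσᵢ² = 2.59 + 2.86 + 2.56 + 1.66 = 9.67
Sum of the distinct covariances = 2.37
σ²_total = 9.67 + 2 × 2.37 = 14.41
α = (k/(k−1))·(1 − Σσᵢ²/σ²_total) = (4/3)·(1 − 9.67/14.41) = 0.439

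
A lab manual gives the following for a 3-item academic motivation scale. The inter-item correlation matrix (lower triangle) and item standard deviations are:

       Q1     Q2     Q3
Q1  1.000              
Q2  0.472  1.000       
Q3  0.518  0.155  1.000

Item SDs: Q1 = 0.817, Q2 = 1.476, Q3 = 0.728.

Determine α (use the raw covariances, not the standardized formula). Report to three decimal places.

Σσ²ᵢ = 0.817² + 1.476² + 0.728² = 3.3760
Covariances σ_ij = r_ij · s_i · s_j:
  σ(Q1,Q2) = 0.472 × 0.817 × 1.476 = 0.5692
  σ(Q1,Q3) = 0.518 × 0.817 × 0.728 = 0.3081
  σ(Q2,Q3) = 0.155 × 1.476 × 0.728 = 0.1666
σ²_T = Σσ²ᵢ + 2·Σσ_ij = 3.3760 + 2 × 1.0439 = 5.4638
α = (3/2)·(1 − 3.3760/5.4638) = 0.573

α = 0.573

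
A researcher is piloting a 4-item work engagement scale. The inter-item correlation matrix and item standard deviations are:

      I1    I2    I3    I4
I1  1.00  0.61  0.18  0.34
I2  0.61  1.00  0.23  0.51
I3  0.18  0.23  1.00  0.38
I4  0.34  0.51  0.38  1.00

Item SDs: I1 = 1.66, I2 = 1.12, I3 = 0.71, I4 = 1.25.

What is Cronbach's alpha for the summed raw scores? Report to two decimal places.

Cronbach's alpha = 0.69

Σσ²ᵢ = 1.66² + 1.12² + 0.71² + 1.25² = 6.0766
Covariances σ_ij = r_ij · s_i · s_j:
  σ(I1,I2) = 0.61 × 1.66 × 1.12 = 1.1341
  σ(I1,I3) = 0.18 × 1.66 × 0.71 = 0.2121
  σ(I1,I4) = 0.34 × 1.66 × 1.25 = 0.7055
  σ(I2,I3) = 0.23 × 1.12 × 0.71 = 0.1829
  σ(I2,I4) = 0.51 × 1.12 × 1.25 = 0.7140
  σ(I3,I4) = 0.38 × 0.71 × 1.25 = 0.3372
σ²_T = Σσ²ᵢ + 2·Σσ_ij = 6.0766 + 2 × 3.2858 = 12.6482
α = (4/3)·(1 − 6.0766/12.6482) = 0.69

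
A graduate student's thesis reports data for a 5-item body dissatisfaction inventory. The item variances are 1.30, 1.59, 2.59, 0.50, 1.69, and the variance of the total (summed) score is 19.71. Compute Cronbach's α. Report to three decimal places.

Cronbach's α = 0.764

ΣVar(i) = 1.30 + 1.59 + 2.59 + 0.50 + 1.69 = 7.67
α = (k/(k−1))·(1 − ΣVar(i)/Var(T)) = (5/4)·(1 − 7.67/19.71) = 0.764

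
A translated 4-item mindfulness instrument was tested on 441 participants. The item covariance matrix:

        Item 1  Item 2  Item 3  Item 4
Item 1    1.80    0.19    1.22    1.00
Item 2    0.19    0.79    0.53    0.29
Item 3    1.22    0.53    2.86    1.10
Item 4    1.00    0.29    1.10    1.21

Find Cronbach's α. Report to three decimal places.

Σσᵢ² = 1.80 + 0.79 + 2.86 + 1.21 = 6.66
Sum of off-diagonal covariances = 4.33
Var(T) = 6.66 + 2 × 4.33 = 15.32
α = (k/(k−1))·(1 − Σσᵢ²/Var(T)) = (4/3)·(1 − 6.66/15.32) = 0.754

Cronbach's α = 0.754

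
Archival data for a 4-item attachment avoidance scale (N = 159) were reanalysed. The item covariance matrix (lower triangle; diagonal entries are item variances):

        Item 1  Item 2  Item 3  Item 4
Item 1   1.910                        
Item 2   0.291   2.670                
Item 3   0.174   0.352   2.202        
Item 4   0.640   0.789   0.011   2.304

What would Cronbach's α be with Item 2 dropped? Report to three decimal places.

Cronbach's α = 0.307

Remaining items: Item 1, Item 3, Item 4 (k = 3).
Σσ²ᵢ = 1.910 + 2.202 + 2.304 = 6.416
Var(T) = 6.416 + 2 × 0.825 = 8.066
α (item deleted) = (3/2)·(1 − 6.416/8.066) = 0.307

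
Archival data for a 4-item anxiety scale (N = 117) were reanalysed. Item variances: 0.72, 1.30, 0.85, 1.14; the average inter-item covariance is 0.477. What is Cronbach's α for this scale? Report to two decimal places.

Cronbach's α = 0.78

Σσᵢ² = 0.72 + 1.30 + 0.85 + 1.14 = 4.01
Sum of the 6 distinct covariances = 6 × 0.477 = 2.862
σ²_T = Σσᵢ² + 2·Σcov = 4.01 + 2 × 2.862 = 9.734
α = (4/3)·(1 − 4.01/9.734) = 0.78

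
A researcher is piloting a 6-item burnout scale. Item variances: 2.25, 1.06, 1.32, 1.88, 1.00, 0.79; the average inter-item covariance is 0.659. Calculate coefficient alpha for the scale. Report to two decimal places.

ΣVar(i) = 2.25 + 1.06 + 1.32 + 1.88 + 1.00 + 0.79 = 8.30
Sum of the 15 distinct covariances = 15 × 0.659 = 9.885
σ²_total = ΣVar(i) + 2·Σcov = 8.30 + 2 × 9.885 = 28.070
α = (6/5)·(1 − 8.30/28.070) = 0.85

coefficient alpha = 0.85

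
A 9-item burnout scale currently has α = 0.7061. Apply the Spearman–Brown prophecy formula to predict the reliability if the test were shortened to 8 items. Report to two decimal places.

predicted reliability = 0.68

Length factor m = 8/9 = 0.8889
α' = m·α / (1 − (1−m)·α)
   = 8/9 × 0.7061 / (1 − (1 − 8/9) × 0.7061)
   = 0.6276 / 0.9215 = 0.68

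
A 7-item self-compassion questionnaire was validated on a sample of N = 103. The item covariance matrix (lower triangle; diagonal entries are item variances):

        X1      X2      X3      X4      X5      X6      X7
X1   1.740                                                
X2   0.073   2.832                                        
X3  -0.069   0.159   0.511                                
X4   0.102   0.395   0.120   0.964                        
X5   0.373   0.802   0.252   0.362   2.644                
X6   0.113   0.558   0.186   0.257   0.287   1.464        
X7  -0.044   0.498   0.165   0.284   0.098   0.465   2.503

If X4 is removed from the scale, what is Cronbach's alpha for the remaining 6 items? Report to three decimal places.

Remaining items: X1, X2, X3, X5, X6, X7 (k = 6).
ΣVar(i) = 1.740 + 2.832 + 0.511 + 2.644 + 1.464 + 2.503 = 11.694
σ²_total = 11.694 + 2 × 3.916 = 19.526
α (item deleted) = (6/5)·(1 − 11.694/19.526) = 0.481

α = 0.481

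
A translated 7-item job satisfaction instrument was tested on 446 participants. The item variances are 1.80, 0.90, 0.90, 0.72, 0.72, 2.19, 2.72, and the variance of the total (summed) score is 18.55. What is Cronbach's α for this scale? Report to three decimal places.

Cronbach's α = 0.541

Σσ²ᵢ = 1.80 + 0.90 + 0.90 + 0.72 + 0.72 + 2.19 + 2.72 = 9.95
α = (k/(k−1))·(1 − Σσ²ᵢ/total variance) = (7/6)·(1 − 9.95/18.55) = 0.541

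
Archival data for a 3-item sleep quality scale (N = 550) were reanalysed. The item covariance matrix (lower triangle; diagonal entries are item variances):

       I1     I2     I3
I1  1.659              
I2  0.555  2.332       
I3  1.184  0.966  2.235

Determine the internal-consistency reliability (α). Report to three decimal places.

α = 0.697

sum of item variances = 1.659 + 2.332 + 2.235 = 6.226
Sum of off-diagonal covariances = 2.705
σ²_total = 6.226 + 2 × 2.705 = 11.636
α = (k/(k−1))·(1 − sum of item variances/σ²_total) = (3/2)·(1 − 6.226/11.636) = 0.697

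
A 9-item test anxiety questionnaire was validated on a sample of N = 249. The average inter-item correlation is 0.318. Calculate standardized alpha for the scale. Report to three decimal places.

α = 0.808

Standardized α = k·r̄ / (1 + (k−1)·r̄) = 9 × 0.318 / (1 + 8 × 0.318)
  = 2.8620 / 3.5440 = 0.808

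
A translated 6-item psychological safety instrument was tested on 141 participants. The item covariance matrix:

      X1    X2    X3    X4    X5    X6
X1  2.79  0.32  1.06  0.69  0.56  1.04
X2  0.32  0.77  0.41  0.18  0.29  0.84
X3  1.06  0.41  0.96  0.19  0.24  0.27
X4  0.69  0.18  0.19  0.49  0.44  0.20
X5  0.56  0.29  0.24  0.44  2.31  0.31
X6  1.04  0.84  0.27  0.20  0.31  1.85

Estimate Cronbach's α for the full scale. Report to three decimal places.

sum of item variances = 2.79 + 0.77 + 0.96 + 0.49 + 2.31 + 1.85 = 9.17
Sum of the distinct covariances = 7.04
σ²_T = 9.17 + 2 × 7.04 = 23.25
α = (k/(k−1))·(1 − sum of item variances/σ²_T) = (6/5)·(1 − 9.17/23.25) = 0.727

α = 0.727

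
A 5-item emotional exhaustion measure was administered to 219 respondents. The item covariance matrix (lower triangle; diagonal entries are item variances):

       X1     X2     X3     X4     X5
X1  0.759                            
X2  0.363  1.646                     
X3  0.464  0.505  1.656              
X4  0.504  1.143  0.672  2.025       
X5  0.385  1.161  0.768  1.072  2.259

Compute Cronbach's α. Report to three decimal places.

ΣVar(i) = 0.759 + 1.646 + 1.656 + 2.025 + 2.259 = 8.345
Sum of the distinct covariances = 7.037
total variance = 8.345 + 2 × 7.037 = 22.419
α = (k/(k−1))·(1 − ΣVar(i)/total variance) = (5/4)·(1 − 8.345/22.419) = 0.785

Cronbach's α = 0.785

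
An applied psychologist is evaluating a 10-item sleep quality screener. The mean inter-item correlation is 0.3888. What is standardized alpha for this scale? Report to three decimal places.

α = 0.864

Standardized α = k·r̄ / (1 + (k−1)·r̄) = 10 × 0.3888 / (1 + 9 × 0.3888)
  = 3.8880 / 4.4992 = 0.864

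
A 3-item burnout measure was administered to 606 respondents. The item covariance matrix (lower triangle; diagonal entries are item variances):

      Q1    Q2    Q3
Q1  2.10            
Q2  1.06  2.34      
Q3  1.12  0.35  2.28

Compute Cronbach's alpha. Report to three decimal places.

α = 0.644

sum of item variances = 2.10 + 2.34 + 2.28 = 6.72
Σ_{i<j} σ_ij = 2.53
total variance = 6.72 + 2 × 2.53 = 11.78
α = (k/(k−1))·(1 − sum of item variances/total variance) = (3/2)·(1 − 6.72/11.78) = 0.644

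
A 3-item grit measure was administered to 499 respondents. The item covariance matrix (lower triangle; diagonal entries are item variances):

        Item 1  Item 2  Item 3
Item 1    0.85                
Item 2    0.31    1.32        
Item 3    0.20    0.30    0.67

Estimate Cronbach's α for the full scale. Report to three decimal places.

Σσ²ᵢ = 0.85 + 1.32 + 0.67 = 2.84
Σ_{i<j} σ_ij = 0.81
σ²_T = 2.84 + 2 × 0.81 = 4.46
α = (k/(k−1))·(1 − Σσ²ᵢ/σ²_T) = (3/2)·(1 − 2.84/4.46) = 0.545

α = 0.545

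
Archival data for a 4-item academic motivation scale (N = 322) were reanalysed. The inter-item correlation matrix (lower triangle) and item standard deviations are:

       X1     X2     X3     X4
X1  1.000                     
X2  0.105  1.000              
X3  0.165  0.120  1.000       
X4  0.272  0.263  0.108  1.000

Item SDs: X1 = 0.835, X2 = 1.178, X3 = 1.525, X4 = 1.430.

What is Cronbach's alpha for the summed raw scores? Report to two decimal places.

Cronbach's alpha = 0.43

Σσ²ᵢ = 0.835² + 1.178² + 1.525² + 1.430² = 6.4554
Covariances σ_ij = r_ij · s_i · s_j:
  σ(X1,X2) = 0.105 × 0.835 × 1.178 = 0.1033
  σ(X1,X3) = 0.165 × 0.835 × 1.525 = 0.2101
  σ(X1,X4) = 0.272 × 0.835 × 1.430 = 0.3248
  σ(X2,X3) = 0.120 × 1.178 × 1.525 = 0.2156
  σ(X2,X4) = 0.263 × 1.178 × 1.430 = 0.4430
  σ(X3,X4) = 0.108 × 1.525 × 1.430 = 0.2355
σ²_T = Σσ²ᵢ + 2·Σσ_ij = 6.4554 + 2 × 1.5323 = 9.5200
α = (4/3)·(1 − 6.4554/9.5200) = 0.43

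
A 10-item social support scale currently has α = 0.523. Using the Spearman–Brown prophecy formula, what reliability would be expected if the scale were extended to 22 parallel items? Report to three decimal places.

Length factor m = 22/10 = 2.2000
α' = m·α / (1 + (m−1)·α)
   = 22/10 × 0.523 / (1 + (22/10 − 1) × 0.523)
   = 1.1506 / 1.6276 = 0.707

predicted reliability = 0.707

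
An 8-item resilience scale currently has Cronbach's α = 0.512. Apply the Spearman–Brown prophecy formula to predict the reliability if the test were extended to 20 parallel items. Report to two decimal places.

Length factor m = 20/8 = 2.5000
α' = m·α / (1 + (m−1)·α)
   = 20/8 × 0.512 / (1 + (20/8 − 1) × 0.512)
   = 1.2800 / 1.7680 = 0.72

predicted reliability = 0.72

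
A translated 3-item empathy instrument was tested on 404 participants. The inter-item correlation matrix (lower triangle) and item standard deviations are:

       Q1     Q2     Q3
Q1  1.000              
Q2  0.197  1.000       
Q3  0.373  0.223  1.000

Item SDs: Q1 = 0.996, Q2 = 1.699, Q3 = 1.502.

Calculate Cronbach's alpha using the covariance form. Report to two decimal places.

Σσ²ᵢ = 0.996² + 1.699² + 1.502² = 6.1346
Covariances σ_ij = r_ij · s_i · s_j:
  σ(Q1,Q2) = 0.197 × 0.996 × 1.699 = 0.3334
  σ(Q1,Q3) = 0.373 × 0.996 × 1.502 = 0.5580
  σ(Q2,Q3) = 0.223 × 1.699 × 1.502 = 0.5691
σ²_T = Σσ²ᵢ + 2·Σσ_ij = 6.1346 + 2 × 1.4605 = 9.0556
α = (3/2)·(1 − 6.1346/9.0556) = 0.48

Cronbach's alpha = 0.48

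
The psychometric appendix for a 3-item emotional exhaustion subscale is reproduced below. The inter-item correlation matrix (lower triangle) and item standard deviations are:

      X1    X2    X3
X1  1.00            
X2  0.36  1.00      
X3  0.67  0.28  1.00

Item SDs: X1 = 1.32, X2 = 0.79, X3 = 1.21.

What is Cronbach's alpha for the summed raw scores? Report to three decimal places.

Σσ²ᵢ = 1.32² + 0.79² + 1.21² = 3.8306
Covariances σ_ij = r_ij · s_i · s_j:
  σ(X1,X2) = 0.36 × 1.32 × 0.79 = 0.3754
  σ(X1,X3) = 0.67 × 1.32 × 1.21 = 1.0701
  σ(X2,X3) = 0.28 × 0.79 × 1.21 = 0.2677
σ²_T = Σσ²ᵢ + 2·Σσ_ij = 3.8306 + 2 × 1.7132 = 7.2570
α = (3/2)·(1 − 3.8306/7.2570) = 0.708

Cronbach's alpha = 0.708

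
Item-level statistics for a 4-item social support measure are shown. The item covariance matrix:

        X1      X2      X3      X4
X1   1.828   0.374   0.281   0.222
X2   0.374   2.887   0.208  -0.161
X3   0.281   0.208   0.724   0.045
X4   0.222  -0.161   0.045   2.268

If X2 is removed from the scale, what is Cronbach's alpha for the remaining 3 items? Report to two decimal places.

Remaining items: X1, X3, X4 (k = 3).
sum of item variances = 1.828 + 0.724 + 2.268 = 4.820
σ²_total = 4.820 + 2 × 0.548 = 5.916
α (item deleted) = (3/2)·(1 − 4.820/5.916) = 0.28

α = 0.28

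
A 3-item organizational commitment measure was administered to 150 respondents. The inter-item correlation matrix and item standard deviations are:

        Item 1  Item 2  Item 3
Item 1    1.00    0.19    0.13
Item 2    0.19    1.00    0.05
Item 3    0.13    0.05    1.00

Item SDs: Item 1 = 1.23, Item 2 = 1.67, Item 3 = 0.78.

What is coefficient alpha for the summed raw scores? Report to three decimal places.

α = 0.287

Σσ²ᵢ = 1.23² + 1.67² + 0.78² = 4.9102
Covariances σ_ij = r_ij · s_i · s_j:
  σ(Item 1,Item 2) = 0.19 × 1.23 × 1.67 = 0.3903
  σ(Item 1,Item 3) = 0.13 × 1.23 × 0.78 = 0.1247
  σ(Item 2,Item 3) = 0.05 × 1.67 × 0.78 = 0.0651
σ²_T = Σσ²ᵢ + 2·Σσ_ij = 4.9102 + 2 × 0.5801 = 6.0704
α = (3/2)·(1 − 4.9102/6.0704) = 0.287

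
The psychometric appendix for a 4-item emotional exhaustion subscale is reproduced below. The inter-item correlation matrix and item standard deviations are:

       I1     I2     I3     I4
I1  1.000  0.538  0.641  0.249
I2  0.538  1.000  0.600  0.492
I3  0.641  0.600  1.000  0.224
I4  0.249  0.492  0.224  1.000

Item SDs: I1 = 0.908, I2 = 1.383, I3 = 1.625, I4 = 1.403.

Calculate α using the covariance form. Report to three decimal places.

Σσ²ᵢ = 0.908² + 1.383² + 1.625² + 1.403² = 7.3462
Covariances σ_ij = r_ij · s_i · s_j:
  σ(I1,I2) = 0.538 × 0.908 × 1.383 = 0.6756
  σ(I1,I3) = 0.641 × 0.908 × 1.625 = 0.9458
  σ(I1,I4) = 0.249 × 0.908 × 1.403 = 0.3172
  σ(I2,I3) = 0.600 × 1.383 × 1.625 = 1.3484
  σ(I2,I4) = 0.492 × 1.383 × 1.403 = 0.9547
  σ(I3,I4) = 0.224 × 1.625 × 1.403 = 0.5107
σ²_T = Σσ²ᵢ + 2·Σσ_ij = 7.3462 + 2 × 4.7524 = 16.8510
α = (4/3)·(1 − 7.3462/16.8510) = 0.752

α = 0.752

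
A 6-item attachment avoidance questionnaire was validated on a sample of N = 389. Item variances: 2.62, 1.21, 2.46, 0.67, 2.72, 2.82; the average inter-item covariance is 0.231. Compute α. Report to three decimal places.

α = 0.428

sum of item variances = 2.62 + 1.21 + 2.46 + 0.67 + 2.72 + 2.82 = 12.50
Sum of the 15 distinct covariances = 15 × 0.231 = 3.465
σ²_total = sum of item variances + 2·Σcov = 12.50 + 2 × 3.465 = 19.430
α = (6/5)·(1 − 12.50/19.430) = 0.428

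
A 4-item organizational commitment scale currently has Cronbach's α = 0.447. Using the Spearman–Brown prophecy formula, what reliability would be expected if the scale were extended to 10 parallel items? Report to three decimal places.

predicted reliability = 0.669

Length factor m = 10/4 = 2.5000
α' = m·α / (1 + (m−1)·α)
   = 10/4 × 0.447 / (1 + (10/4 − 1) × 0.447)
   = 1.1175 / 1.6705 = 0.669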